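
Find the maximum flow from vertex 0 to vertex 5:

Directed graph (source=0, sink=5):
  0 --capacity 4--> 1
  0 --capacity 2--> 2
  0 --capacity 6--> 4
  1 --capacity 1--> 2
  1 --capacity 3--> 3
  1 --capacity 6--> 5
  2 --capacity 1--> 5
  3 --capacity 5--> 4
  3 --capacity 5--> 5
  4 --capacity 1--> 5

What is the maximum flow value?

Computing max flow:
  Flow on (0->1): 4/4
  Flow on (0->2): 1/2
  Flow on (0->4): 1/6
  Flow on (1->5): 4/6
  Flow on (2->5): 1/1
  Flow on (4->5): 1/1
Maximum flow = 6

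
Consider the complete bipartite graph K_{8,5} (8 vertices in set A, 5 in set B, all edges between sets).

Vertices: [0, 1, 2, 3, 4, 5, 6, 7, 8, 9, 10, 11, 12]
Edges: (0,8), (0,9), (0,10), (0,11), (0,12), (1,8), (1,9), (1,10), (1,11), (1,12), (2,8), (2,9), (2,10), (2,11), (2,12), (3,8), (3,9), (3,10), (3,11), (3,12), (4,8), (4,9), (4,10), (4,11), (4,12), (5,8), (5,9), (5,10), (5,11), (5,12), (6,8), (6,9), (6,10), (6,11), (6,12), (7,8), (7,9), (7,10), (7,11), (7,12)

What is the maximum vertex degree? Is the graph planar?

Set-A vertices have degree 5; set-B vertices have degree 8. Maximum degree = max(8,5) = 8.
K_{8,5} contains K_{3,3} as a subgraph (since both sides have >= 3 vertices); by Kuratowski's theorem it is not planar.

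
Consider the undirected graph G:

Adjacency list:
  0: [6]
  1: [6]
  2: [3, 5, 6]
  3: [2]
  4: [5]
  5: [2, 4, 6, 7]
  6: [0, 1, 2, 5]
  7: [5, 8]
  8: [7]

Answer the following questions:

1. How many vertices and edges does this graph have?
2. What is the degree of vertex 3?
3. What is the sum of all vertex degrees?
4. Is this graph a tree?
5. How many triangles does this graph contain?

Count: 9 vertices, 9 edges.
Vertex 3 has neighbors [2], degree = 1.
Handshaking lemma: 2 * 9 = 18.
A tree on 9 vertices has 8 edges. This graph has 9 edges (1 extra). Not a tree.
Number of triangles = 1.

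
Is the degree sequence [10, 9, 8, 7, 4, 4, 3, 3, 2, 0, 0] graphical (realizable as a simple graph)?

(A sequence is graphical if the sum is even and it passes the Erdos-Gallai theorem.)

Sum of degrees = 50. Sum is even but fails Erdos-Gallai. The sequence is NOT graphical.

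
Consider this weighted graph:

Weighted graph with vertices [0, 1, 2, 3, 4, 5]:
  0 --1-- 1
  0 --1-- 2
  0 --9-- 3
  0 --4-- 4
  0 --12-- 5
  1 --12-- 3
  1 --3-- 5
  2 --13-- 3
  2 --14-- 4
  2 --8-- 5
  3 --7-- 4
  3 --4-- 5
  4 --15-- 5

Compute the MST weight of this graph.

Applying Kruskal's algorithm (sort edges by weight, add if no cycle):
  Add (0,1) w=1
  Add (0,2) w=1
  Add (1,5) w=3
  Add (0,4) w=4
  Add (3,5) w=4
  Skip (3,4) w=7 (creates cycle)
  Skip (2,5) w=8 (creates cycle)
  Skip (0,3) w=9 (creates cycle)
  Skip (0,5) w=12 (creates cycle)
  Skip (1,3) w=12 (creates cycle)
  Skip (2,3) w=13 (creates cycle)
  Skip (2,4) w=14 (creates cycle)
  Skip (4,5) w=15 (creates cycle)
MST weight = 13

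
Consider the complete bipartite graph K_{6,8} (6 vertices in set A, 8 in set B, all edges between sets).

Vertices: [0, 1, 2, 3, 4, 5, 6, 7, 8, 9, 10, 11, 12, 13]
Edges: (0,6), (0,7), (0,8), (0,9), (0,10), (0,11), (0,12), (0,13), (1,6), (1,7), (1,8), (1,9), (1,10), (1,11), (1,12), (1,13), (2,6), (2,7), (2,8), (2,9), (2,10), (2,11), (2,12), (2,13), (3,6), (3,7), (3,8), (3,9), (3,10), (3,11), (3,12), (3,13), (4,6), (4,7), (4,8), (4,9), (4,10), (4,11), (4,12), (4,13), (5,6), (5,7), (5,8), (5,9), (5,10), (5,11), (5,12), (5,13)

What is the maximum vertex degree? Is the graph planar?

Set-A vertices have degree 8; set-B vertices have degree 6. Maximum degree = max(6,8) = 8.
K_{6,8} contains K_{3,3} as a subgraph (since both sides have >= 3 vertices); by Kuratowski's theorem it is not planar.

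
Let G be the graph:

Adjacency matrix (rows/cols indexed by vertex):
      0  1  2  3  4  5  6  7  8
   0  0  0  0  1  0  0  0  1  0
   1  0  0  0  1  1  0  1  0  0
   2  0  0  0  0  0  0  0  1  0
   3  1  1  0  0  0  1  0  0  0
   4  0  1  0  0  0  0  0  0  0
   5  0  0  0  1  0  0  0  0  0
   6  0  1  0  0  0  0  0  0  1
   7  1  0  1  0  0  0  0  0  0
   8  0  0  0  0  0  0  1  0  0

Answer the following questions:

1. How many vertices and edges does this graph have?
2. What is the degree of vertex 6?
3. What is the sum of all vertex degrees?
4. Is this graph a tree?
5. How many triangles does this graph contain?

Count: 9 vertices, 8 edges.
Vertex 6 has neighbors [1, 8], degree = 2.
Handshaking lemma: 2 * 8 = 16.
A graph is a tree iff it is connected and has exactly n-1 edges. This graph is connected (all 9 vertices in one component) and has 9-1 = 8 edges. It is a tree.
Number of triangles = 0.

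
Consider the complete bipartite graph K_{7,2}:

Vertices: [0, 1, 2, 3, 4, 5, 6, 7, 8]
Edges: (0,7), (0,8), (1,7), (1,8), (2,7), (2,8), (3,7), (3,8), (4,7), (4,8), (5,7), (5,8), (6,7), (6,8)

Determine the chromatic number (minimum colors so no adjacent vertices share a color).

K_{7,2} is bipartite: vertices split into two independent sets of size 7 and 2.
Color one set 0, the other 1. No adjacent vertices share a color.
Chromatic number = 2.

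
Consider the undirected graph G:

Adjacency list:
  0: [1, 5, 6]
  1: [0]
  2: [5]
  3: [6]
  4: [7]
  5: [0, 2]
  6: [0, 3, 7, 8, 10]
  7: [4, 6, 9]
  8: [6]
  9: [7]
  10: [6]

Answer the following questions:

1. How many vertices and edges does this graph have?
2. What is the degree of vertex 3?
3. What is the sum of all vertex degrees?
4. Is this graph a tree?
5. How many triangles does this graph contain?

Count: 11 vertices, 10 edges.
Vertex 3 has neighbors [6], degree = 1.
Handshaking lemma: 2 * 10 = 20.
A graph is a tree iff it is connected and has exactly n-1 edges. This graph is connected (all 11 vertices in one component) and has 11-1 = 10 edges. It is a tree.
Number of triangles = 0.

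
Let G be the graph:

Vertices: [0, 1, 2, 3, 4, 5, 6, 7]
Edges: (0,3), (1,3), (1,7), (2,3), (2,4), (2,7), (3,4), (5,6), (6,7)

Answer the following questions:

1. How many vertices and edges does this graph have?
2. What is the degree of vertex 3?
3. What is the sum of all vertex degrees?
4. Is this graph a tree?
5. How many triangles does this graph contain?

Count: 8 vertices, 9 edges.
Vertex 3 has neighbors [0, 1, 2, 4], degree = 4.
Handshaking lemma: 2 * 9 = 18.
A tree on 8 vertices has 7 edges. This graph has 9 edges (2 extra). Not a tree.
Number of triangles = 1.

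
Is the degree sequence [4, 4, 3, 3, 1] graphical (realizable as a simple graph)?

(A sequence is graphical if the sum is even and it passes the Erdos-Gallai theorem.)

Sum of degrees = 15. Sum is odd, so the sequence is NOT graphical.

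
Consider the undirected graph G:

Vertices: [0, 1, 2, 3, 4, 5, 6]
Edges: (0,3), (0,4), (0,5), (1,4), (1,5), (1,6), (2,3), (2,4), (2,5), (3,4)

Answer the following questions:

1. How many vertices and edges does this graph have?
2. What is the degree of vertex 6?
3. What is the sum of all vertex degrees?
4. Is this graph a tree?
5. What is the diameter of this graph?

Count: 7 vertices, 10 edges.
Vertex 6 has neighbors [1], degree = 1.
Handshaking lemma: 2 * 10 = 20.
A tree on 7 vertices has 6 edges. This graph has 10 edges (4 extra). Not a tree.
Diameter (longest shortest path) = 3.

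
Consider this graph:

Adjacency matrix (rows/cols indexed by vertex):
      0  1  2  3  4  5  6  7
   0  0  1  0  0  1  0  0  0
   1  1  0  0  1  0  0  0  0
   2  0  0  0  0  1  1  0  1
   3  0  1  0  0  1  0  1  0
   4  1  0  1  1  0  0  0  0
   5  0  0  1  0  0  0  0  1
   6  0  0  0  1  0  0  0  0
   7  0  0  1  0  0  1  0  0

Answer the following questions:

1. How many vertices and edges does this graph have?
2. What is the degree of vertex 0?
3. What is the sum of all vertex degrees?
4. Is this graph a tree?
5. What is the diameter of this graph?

Count: 8 vertices, 9 edges.
Vertex 0 has neighbors [1, 4], degree = 2.
Handshaking lemma: 2 * 9 = 18.
A tree on 8 vertices has 7 edges. This graph has 9 edges (2 extra). Not a tree.
Diameter (longest shortest path) = 4.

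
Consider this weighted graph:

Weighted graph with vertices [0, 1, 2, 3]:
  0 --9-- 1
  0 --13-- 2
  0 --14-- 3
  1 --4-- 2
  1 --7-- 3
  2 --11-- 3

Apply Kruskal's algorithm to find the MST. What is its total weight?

Applying Kruskal's algorithm (sort edges by weight, add if no cycle):
  Add (1,2) w=4
  Add (1,3) w=7
  Add (0,1) w=9
  Skip (2,3) w=11 (creates cycle)
  Skip (0,2) w=13 (creates cycle)
  Skip (0,3) w=14 (creates cycle)
MST weight = 20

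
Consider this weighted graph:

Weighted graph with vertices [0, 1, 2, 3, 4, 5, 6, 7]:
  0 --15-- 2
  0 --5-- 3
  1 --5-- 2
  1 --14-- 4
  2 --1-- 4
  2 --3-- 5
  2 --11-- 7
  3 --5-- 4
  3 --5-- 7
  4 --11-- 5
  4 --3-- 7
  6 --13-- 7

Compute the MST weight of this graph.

Applying Kruskal's algorithm (sort edges by weight, add if no cycle):
  Add (2,4) w=1
  Add (2,5) w=3
  Add (4,7) w=3
  Add (0,3) w=5
  Add (1,2) w=5
  Add (3,7) w=5
  Skip (3,4) w=5 (creates cycle)
  Skip (2,7) w=11 (creates cycle)
  Skip (4,5) w=11 (creates cycle)
  Add (6,7) w=13
  Skip (1,4) w=14 (creates cycle)
  Skip (0,2) w=15 (creates cycle)
MST weight = 35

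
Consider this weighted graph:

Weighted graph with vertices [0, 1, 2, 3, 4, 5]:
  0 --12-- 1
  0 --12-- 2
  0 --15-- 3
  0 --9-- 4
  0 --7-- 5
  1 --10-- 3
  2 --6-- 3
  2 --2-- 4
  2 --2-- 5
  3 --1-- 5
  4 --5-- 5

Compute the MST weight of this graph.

Applying Kruskal's algorithm (sort edges by weight, add if no cycle):
  Add (3,5) w=1
  Add (2,5) w=2
  Add (2,4) w=2
  Skip (4,5) w=5 (creates cycle)
  Skip (2,3) w=6 (creates cycle)
  Add (0,5) w=7
  Skip (0,4) w=9 (creates cycle)
  Add (1,3) w=10
  Skip (0,2) w=12 (creates cycle)
  Skip (0,1) w=12 (creates cycle)
  Skip (0,3) w=15 (creates cycle)
MST weight = 22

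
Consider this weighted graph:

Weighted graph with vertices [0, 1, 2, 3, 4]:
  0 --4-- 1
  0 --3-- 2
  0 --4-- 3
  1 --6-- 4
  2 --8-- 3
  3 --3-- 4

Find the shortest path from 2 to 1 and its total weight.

Using Dijkstra's algorithm from vertex 2:
Shortest path: 2 -> 0 -> 1
Total weight: 3 + 4 = 7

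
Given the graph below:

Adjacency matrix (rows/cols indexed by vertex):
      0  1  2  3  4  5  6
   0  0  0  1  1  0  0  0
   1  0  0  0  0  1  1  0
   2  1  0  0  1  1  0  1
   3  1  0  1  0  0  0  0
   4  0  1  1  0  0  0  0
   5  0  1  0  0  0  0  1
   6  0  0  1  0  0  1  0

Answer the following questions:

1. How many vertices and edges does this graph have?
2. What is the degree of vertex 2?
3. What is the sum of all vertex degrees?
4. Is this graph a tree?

Count: 7 vertices, 8 edges.
Vertex 2 has neighbors [0, 3, 4, 6], degree = 4.
Handshaking lemma: 2 * 8 = 16.
A tree on 7 vertices has 6 edges. This graph has 8 edges (2 extra). Not a tree.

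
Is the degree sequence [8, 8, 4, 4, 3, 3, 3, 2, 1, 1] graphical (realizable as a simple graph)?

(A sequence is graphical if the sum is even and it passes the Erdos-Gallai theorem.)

Sum of degrees = 37. Sum is odd, so the sequence is NOT graphical.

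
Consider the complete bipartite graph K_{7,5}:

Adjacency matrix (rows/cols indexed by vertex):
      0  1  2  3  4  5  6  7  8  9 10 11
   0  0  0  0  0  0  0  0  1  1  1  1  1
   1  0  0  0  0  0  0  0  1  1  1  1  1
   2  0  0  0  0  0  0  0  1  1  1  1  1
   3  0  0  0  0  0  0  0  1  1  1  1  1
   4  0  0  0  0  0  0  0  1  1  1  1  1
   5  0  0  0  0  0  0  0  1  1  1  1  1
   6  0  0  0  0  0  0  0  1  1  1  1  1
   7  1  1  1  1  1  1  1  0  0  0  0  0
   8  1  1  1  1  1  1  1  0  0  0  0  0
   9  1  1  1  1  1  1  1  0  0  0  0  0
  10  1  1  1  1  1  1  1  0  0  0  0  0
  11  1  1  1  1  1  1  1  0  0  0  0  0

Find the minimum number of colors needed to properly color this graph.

K_{7,5} is bipartite: vertices split into two independent sets of size 7 and 5.
Color one set 0, the other 1. No adjacent vertices share a color.
Chromatic number = 2.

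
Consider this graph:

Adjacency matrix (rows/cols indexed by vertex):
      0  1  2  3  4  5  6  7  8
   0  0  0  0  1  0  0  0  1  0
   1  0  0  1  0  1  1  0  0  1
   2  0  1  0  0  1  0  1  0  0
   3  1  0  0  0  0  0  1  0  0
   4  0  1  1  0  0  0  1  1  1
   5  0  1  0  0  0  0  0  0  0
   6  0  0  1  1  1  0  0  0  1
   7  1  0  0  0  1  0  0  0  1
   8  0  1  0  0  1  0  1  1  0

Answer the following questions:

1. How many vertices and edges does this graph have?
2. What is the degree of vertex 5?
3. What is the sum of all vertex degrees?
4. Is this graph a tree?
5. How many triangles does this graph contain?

Count: 9 vertices, 14 edges.
Vertex 5 has neighbors [1], degree = 1.
Handshaking lemma: 2 * 14 = 28.
A tree on 9 vertices has 8 edges. This graph has 14 edges (6 extra). Not a tree.
Number of triangles = 5.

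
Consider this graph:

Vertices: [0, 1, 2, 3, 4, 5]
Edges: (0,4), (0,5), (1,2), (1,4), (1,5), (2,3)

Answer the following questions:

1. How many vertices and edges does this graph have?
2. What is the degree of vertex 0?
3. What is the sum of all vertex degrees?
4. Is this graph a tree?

Count: 6 vertices, 6 edges.
Vertex 0 has neighbors [4, 5], degree = 2.
Handshaking lemma: 2 * 6 = 12.
A tree on 6 vertices has 5 edges. This graph has 6 edges (1 extra). Not a tree.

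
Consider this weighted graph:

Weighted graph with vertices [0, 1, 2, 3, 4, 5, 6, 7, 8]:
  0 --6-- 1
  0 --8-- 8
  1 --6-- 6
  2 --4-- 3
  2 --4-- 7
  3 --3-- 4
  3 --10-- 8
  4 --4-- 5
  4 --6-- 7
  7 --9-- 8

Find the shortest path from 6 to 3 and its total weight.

Using Dijkstra's algorithm from vertex 6:
Shortest path: 6 -> 1 -> 0 -> 8 -> 3
Total weight: 6 + 6 + 8 + 10 = 30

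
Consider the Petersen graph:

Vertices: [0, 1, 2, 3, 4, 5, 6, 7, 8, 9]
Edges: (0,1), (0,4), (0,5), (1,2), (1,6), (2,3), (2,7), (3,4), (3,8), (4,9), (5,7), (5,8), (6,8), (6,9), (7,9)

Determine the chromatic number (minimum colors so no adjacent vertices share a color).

The Petersen graph contains odd cycles (e.g. the outer 5-cycle), so chi >= 3.
A proper 3-coloring exists (it is a well-known 3-chromatic graph).
Chromatic number = 3.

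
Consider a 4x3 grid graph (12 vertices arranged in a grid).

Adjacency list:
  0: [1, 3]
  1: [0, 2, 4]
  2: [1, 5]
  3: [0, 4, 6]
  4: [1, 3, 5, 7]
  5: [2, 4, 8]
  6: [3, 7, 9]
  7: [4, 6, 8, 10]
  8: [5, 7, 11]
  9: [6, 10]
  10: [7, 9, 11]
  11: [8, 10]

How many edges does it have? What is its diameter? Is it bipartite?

A 4x3 grid has 9 vertical edges and 8 horizontal edges.
Total edges = 9 + 8 = 17.
Diameter = (4-1) + (3-1) = 5 (corner to opposite corner).
Grid graphs are bipartite (checkerboard coloring).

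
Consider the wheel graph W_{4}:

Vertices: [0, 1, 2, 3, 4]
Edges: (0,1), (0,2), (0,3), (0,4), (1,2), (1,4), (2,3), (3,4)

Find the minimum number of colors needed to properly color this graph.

W_{4} = C_{4} plus a hub adjacent to every cycle vertex.
The outer cycle needs 2 colors (even cycle); the hub is adjacent to all of them so needs a fresh color.
Chromatic number = 2 + 1 = 3.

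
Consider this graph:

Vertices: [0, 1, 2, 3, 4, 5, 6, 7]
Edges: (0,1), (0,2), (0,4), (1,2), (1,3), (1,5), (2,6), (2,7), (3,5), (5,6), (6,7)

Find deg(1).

Vertex 1 has neighbors [0, 2, 3, 5], so deg(1) = 4.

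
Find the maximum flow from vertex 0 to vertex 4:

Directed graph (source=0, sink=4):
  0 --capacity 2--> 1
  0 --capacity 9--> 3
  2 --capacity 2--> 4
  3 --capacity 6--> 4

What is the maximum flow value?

Computing max flow:
  Flow on (0->3): 6/9
  Flow on (3->4): 6/6
Maximum flow = 6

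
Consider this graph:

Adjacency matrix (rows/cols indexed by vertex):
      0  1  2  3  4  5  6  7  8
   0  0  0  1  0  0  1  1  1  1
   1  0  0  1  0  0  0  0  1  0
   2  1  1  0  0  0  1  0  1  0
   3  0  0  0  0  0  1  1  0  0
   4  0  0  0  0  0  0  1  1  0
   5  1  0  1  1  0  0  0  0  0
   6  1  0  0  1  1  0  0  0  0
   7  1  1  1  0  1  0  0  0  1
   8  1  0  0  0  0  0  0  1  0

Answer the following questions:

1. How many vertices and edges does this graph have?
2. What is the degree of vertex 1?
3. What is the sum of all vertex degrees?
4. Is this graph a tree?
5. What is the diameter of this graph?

Count: 9 vertices, 14 edges.
Vertex 1 has neighbors [2, 7], degree = 2.
Handshaking lemma: 2 * 14 = 28.
A tree on 9 vertices has 8 edges. This graph has 14 edges (6 extra). Not a tree.
Diameter (longest shortest path) = 3.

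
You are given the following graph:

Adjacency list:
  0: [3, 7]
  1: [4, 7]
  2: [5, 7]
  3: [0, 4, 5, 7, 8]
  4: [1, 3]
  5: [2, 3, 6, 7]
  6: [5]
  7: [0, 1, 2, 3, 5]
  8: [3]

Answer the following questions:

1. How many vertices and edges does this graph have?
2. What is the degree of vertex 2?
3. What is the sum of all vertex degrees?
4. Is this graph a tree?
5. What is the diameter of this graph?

Count: 9 vertices, 12 edges.
Vertex 2 has neighbors [5, 7], degree = 2.
Handshaking lemma: 2 * 12 = 24.
A tree on 9 vertices has 8 edges. This graph has 12 edges (4 extra). Not a tree.
Diameter (longest shortest path) = 3.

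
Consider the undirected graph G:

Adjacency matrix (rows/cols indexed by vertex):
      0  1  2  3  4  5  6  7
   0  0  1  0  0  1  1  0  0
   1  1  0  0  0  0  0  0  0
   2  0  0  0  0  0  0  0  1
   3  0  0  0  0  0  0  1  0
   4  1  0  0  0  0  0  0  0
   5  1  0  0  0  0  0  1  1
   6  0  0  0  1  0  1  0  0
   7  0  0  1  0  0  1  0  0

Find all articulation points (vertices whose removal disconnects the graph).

An articulation point is a vertex whose removal disconnects the graph.
Articulation points: [0, 5, 6, 7]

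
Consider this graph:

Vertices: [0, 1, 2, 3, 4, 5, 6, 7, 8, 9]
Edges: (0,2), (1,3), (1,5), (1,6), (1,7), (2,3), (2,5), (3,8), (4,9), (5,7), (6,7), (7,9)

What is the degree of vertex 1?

Vertex 1 has neighbors [3, 5, 6, 7], so deg(1) = 4.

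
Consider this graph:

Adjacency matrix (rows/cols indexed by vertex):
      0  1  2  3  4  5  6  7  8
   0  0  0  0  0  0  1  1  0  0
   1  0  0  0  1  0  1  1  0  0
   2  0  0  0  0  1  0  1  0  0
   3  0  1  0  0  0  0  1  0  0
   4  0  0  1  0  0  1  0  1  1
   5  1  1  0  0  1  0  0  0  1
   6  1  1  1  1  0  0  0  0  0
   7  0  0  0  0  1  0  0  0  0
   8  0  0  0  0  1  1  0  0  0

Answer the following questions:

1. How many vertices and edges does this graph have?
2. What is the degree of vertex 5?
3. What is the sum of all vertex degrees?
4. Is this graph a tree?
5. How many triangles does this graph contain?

Count: 9 vertices, 12 edges.
Vertex 5 has neighbors [0, 1, 4, 8], degree = 4.
Handshaking lemma: 2 * 12 = 24.
A tree on 9 vertices has 8 edges. This graph has 12 edges (4 extra). Not a tree.
Number of triangles = 2.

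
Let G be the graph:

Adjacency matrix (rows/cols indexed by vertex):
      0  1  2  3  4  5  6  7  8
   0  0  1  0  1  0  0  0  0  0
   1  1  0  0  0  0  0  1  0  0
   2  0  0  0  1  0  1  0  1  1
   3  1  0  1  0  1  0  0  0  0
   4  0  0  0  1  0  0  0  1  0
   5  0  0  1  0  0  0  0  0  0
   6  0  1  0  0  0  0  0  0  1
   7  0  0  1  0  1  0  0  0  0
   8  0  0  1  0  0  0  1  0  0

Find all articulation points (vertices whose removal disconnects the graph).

An articulation point is a vertex whose removal disconnects the graph.
Articulation points: [2]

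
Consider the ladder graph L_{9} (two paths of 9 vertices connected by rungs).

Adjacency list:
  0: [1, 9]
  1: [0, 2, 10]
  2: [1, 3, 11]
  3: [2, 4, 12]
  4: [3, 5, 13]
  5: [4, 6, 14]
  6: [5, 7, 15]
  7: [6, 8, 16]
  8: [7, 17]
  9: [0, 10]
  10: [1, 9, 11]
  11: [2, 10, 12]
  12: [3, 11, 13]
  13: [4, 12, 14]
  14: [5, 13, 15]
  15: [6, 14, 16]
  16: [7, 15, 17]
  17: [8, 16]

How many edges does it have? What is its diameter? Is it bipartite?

Ladder graph L_{9}: 9 rungs + 2 * (9-1) path edges = 9 + 16 = 25 edges.
Diameter = 9.
Ladder graphs are bipartite (alternating coloring along each path).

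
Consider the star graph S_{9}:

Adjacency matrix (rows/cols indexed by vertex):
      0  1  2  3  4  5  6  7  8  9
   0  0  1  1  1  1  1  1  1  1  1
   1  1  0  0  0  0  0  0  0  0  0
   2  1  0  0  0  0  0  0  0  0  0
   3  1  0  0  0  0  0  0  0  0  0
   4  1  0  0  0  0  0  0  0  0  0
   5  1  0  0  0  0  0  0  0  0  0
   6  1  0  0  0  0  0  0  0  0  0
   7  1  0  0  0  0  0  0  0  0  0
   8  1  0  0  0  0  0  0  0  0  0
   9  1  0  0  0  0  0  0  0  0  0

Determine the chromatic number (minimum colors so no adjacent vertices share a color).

S_{9} has one hub adjacent to 9 leaves; leaves are pairwise non-adjacent.
Color the hub 0 and every leaf 1.
Chromatic number = 2.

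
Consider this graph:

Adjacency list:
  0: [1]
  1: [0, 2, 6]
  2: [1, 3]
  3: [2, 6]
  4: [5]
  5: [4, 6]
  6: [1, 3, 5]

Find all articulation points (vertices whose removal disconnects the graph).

An articulation point is a vertex whose removal disconnects the graph.
Articulation points: [1, 5, 6]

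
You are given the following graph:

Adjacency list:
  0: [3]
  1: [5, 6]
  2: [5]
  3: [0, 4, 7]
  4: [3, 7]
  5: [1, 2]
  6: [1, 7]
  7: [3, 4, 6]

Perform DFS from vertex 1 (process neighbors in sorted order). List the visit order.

DFS from vertex 1 (neighbors processed in ascending order):
Visit order: 1, 5, 2, 6, 7, 3, 0, 4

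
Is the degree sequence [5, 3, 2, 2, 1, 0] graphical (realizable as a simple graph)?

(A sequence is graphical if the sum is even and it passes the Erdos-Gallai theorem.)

Sum of degrees = 13. Sum is odd, so the sequence is NOT graphical.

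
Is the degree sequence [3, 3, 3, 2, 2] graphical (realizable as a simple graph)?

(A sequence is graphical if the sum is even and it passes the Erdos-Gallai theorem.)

Sum of degrees = 13. Sum is odd, so the sequence is NOT graphical.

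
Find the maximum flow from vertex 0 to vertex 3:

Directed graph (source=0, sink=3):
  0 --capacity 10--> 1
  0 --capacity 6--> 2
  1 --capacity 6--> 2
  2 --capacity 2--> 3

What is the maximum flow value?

Computing max flow:
  Flow on (0->1): 2/10
  Flow on (1->2): 2/6
  Flow on (2->3): 2/2
Maximum flow = 2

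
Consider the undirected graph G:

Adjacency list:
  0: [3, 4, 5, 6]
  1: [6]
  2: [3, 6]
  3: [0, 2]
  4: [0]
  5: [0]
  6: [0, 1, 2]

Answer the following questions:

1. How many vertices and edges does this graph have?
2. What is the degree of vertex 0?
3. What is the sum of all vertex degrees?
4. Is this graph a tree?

Count: 7 vertices, 7 edges.
Vertex 0 has neighbors [3, 4, 5, 6], degree = 4.
Handshaking lemma: 2 * 7 = 14.
A tree on 7 vertices has 6 edges. This graph has 7 edges (1 extra). Not a tree.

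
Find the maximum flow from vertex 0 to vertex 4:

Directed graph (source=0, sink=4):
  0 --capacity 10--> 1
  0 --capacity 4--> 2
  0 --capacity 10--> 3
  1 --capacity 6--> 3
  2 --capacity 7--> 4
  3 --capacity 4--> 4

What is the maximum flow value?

Computing max flow:
  Flow on (0->1): 4/10
  Flow on (0->2): 4/4
  Flow on (1->3): 4/6
  Flow on (2->4): 4/7
  Flow on (3->4): 4/4
Maximum flow = 8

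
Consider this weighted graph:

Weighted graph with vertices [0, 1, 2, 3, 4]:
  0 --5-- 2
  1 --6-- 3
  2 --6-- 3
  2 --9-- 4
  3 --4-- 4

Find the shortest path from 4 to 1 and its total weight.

Using Dijkstra's algorithm from vertex 4:
Shortest path: 4 -> 3 -> 1
Total weight: 4 + 6 = 10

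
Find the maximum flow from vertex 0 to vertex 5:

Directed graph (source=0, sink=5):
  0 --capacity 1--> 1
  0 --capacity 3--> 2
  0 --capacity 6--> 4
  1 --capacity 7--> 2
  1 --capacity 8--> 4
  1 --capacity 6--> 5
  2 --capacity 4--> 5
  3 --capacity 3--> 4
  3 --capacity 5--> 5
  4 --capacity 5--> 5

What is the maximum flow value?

Computing max flow:
  Flow on (0->1): 1/1
  Flow on (0->2): 3/3
  Flow on (0->4): 5/6
  Flow on (1->5): 1/6
  Flow on (2->5): 3/4
  Flow on (4->5): 5/5
Maximum flow = 9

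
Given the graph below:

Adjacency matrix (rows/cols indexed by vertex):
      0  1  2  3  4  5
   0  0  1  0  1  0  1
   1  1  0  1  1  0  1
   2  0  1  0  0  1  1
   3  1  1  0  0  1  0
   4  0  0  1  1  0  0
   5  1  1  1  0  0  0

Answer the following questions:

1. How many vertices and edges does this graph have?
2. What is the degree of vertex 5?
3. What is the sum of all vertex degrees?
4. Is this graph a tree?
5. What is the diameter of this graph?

Count: 6 vertices, 9 edges.
Vertex 5 has neighbors [0, 1, 2], degree = 3.
Handshaking lemma: 2 * 9 = 18.
A tree on 6 vertices has 5 edges. This graph has 9 edges (4 extra). Not a tree.
Diameter (longest shortest path) = 2.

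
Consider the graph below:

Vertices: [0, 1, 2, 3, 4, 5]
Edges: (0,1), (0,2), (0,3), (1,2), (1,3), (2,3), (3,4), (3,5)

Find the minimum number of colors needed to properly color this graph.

The graph has a maximum clique of size 4 (lower bound on chromatic number).
A valid 4-coloring: {0: 1, 1: 2, 2: 3, 3: 0, 4: 1, 5: 1}.
Chromatic number = 4.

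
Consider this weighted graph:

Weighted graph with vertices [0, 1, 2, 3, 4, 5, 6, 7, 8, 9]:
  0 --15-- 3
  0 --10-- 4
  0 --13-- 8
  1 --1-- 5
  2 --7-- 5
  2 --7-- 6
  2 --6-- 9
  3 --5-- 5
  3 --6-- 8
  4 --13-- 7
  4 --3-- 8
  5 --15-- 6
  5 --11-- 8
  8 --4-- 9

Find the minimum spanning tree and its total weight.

Applying Kruskal's algorithm (sort edges by weight, add if no cycle):
  Add (1,5) w=1
  Add (4,8) w=3
  Add (8,9) w=4
  Add (3,5) w=5
  Add (2,9) w=6
  Add (3,8) w=6
  Add (2,6) w=7
  Skip (2,5) w=7 (creates cycle)
  Add (0,4) w=10
  Skip (5,8) w=11 (creates cycle)
  Skip (0,8) w=13 (creates cycle)
  Add (4,7) w=13
  Skip (0,3) w=15 (creates cycle)
  Skip (5,6) w=15 (creates cycle)
MST weight = 55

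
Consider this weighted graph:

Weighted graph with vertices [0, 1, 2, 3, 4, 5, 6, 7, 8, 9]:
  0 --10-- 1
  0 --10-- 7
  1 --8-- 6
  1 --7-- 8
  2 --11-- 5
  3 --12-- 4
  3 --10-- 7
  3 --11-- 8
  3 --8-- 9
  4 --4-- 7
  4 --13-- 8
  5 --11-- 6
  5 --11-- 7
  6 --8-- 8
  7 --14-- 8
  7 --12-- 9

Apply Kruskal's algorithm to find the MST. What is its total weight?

Applying Kruskal's algorithm (sort edges by weight, add if no cycle):
  Add (4,7) w=4
  Add (1,8) w=7
  Add (1,6) w=8
  Add (3,9) w=8
  Skip (6,8) w=8 (creates cycle)
  Add (0,1) w=10
  Add (0,7) w=10
  Add (3,7) w=10
  Add (2,5) w=11
  Skip (3,8) w=11 (creates cycle)
  Add (5,7) w=11
  Skip (5,6) w=11 (creates cycle)
  Skip (3,4) w=12 (creates cycle)
  Skip (7,9) w=12 (creates cycle)
  Skip (4,8) w=13 (creates cycle)
  Skip (7,8) w=14 (creates cycle)
MST weight = 79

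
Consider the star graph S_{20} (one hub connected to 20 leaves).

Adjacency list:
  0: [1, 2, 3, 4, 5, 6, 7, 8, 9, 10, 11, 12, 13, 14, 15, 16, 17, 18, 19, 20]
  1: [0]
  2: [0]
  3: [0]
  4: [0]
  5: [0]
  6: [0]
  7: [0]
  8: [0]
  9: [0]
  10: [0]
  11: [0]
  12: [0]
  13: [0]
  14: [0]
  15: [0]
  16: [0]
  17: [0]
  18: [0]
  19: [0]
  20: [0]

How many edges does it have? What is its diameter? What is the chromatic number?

Star graph S_{20}: the hub connects to all 20 leaves.
Edges = 20.
Diameter = 2 (any leaf to hub is 1, leaf to leaf through hub is 2).
Star graphs are bipartite (hub vs leaves), so chromatic number = 2.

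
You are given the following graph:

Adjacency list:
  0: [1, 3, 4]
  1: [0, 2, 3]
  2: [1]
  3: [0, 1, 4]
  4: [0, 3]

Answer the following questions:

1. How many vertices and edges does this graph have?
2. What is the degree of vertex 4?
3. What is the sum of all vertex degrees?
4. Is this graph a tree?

Count: 5 vertices, 6 edges.
Vertex 4 has neighbors [0, 3], degree = 2.
Handshaking lemma: 2 * 6 = 12.
A tree on 5 vertices has 4 edges. This graph has 6 edges (2 extra). Not a tree.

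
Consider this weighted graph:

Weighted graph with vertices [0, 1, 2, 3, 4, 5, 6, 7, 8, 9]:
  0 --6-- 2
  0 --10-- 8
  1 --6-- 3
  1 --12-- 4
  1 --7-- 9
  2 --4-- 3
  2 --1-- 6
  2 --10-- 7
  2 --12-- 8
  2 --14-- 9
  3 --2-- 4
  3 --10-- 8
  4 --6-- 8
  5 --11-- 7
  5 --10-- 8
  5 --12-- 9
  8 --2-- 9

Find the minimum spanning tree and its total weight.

Applying Kruskal's algorithm (sort edges by weight, add if no cycle):
  Add (2,6) w=1
  Add (3,4) w=2
  Add (8,9) w=2
  Add (2,3) w=4
  Add (0,2) w=6
  Add (1,3) w=6
  Add (4,8) w=6
  Skip (1,9) w=7 (creates cycle)
  Skip (0,8) w=10 (creates cycle)
  Add (2,7) w=10
  Skip (3,8) w=10 (creates cycle)
  Add (5,8) w=10
  Skip (5,7) w=11 (creates cycle)
  Skip (1,4) w=12 (creates cycle)
  Skip (2,8) w=12 (creates cycle)
  Skip (5,9) w=12 (creates cycle)
  Skip (2,9) w=14 (creates cycle)
MST weight = 47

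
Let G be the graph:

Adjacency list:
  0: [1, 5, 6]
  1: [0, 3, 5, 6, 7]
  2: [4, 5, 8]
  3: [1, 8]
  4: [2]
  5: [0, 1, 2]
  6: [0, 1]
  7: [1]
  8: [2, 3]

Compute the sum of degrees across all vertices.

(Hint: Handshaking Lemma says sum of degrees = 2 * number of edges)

Count edges: 11 edges.
By Handshaking Lemma: sum of degrees = 2 * 11 = 22.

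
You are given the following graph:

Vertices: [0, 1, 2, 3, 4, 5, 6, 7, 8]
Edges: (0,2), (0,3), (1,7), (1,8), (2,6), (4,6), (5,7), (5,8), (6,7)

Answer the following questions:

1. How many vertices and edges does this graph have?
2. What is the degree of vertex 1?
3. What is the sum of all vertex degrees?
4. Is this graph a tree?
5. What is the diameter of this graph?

Count: 9 vertices, 9 edges.
Vertex 1 has neighbors [7, 8], degree = 2.
Handshaking lemma: 2 * 9 = 18.
A tree on 9 vertices has 8 edges. This graph has 9 edges (1 extra). Not a tree.
Diameter (longest shortest path) = 6.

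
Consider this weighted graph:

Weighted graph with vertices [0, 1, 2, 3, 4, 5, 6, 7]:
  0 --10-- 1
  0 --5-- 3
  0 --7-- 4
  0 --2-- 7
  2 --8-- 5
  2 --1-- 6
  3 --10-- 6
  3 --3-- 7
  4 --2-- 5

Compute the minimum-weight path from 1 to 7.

Using Dijkstra's algorithm from vertex 1:
Shortest path: 1 -> 0 -> 7
Total weight: 10 + 2 = 12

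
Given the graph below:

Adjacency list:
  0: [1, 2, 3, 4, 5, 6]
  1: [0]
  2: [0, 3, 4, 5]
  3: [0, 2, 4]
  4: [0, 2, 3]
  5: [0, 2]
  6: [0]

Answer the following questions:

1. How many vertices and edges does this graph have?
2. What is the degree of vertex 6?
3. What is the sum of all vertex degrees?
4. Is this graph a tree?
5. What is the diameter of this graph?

Count: 7 vertices, 10 edges.
Vertex 6 has neighbors [0], degree = 1.
Handshaking lemma: 2 * 10 = 20.
A tree on 7 vertices has 6 edges. This graph has 10 edges (4 extra). Not a tree.
Diameter (longest shortest path) = 2.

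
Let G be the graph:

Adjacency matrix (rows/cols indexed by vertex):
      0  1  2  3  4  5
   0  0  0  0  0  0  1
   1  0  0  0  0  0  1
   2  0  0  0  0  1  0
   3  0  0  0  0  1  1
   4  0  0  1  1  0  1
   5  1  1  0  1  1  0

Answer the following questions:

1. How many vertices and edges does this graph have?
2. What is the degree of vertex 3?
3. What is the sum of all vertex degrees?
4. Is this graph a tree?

Count: 6 vertices, 6 edges.
Vertex 3 has neighbors [4, 5], degree = 2.
Handshaking lemma: 2 * 6 = 12.
A tree on 6 vertices has 5 edges. This graph has 6 edges (1 extra). Not a tree.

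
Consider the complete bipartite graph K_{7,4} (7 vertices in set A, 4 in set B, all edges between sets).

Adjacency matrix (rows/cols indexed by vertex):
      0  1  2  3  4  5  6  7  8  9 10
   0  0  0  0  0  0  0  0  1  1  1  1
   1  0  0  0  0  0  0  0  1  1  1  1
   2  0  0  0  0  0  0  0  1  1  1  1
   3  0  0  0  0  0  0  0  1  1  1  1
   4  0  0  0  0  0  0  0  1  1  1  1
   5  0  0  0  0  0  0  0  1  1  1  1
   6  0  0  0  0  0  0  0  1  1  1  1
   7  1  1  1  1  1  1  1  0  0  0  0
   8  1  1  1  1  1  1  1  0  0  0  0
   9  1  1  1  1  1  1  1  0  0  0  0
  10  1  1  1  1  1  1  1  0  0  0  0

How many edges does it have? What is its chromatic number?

K_{7,4} has 7 * 4 = 28 edges.
Bipartite graphs have chromatic number 2 (color each partition differently).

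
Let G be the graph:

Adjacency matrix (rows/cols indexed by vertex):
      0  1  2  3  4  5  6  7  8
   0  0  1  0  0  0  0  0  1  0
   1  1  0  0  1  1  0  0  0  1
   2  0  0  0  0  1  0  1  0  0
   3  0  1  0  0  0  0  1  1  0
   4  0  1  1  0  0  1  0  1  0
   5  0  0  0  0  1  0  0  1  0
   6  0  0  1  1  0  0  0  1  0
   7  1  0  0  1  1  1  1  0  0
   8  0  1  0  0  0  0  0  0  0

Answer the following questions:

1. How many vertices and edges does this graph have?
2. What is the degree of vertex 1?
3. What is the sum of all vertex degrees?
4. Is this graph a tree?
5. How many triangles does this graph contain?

Count: 9 vertices, 13 edges.
Vertex 1 has neighbors [0, 3, 4, 8], degree = 4.
Handshaking lemma: 2 * 13 = 26.
A tree on 9 vertices has 8 edges. This graph has 13 edges (5 extra). Not a tree.
Number of triangles = 2.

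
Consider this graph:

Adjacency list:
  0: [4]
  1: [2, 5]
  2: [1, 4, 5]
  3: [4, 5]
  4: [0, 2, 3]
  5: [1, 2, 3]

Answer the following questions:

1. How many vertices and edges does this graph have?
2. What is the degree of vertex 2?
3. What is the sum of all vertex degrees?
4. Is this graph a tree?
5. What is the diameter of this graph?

Count: 6 vertices, 7 edges.
Vertex 2 has neighbors [1, 4, 5], degree = 3.
Handshaking lemma: 2 * 7 = 14.
A tree on 6 vertices has 5 edges. This graph has 7 edges (2 extra). Not a tree.
Diameter (longest shortest path) = 3.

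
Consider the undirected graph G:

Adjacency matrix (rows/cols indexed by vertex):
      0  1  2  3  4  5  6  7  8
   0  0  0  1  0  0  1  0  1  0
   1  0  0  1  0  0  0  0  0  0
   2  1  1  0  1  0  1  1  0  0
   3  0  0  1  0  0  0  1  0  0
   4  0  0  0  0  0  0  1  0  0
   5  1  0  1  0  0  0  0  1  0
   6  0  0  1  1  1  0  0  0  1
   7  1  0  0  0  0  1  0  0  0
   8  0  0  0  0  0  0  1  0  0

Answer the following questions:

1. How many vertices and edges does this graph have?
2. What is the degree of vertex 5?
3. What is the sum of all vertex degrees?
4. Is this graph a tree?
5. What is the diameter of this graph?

Count: 9 vertices, 11 edges.
Vertex 5 has neighbors [0, 2, 7], degree = 3.
Handshaking lemma: 2 * 11 = 22.
A tree on 9 vertices has 8 edges. This graph has 11 edges (3 extra). Not a tree.
Diameter (longest shortest path) = 4.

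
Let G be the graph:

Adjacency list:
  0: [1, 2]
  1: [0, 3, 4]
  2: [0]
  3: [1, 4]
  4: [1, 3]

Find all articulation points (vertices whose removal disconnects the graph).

An articulation point is a vertex whose removal disconnects the graph.
Articulation points: [0, 1]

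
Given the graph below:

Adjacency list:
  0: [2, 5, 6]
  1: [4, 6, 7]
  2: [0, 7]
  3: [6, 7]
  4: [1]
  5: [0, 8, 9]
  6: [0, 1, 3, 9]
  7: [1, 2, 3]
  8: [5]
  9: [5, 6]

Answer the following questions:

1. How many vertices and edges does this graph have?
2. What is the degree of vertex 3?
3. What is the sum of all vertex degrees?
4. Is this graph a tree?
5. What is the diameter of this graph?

Count: 10 vertices, 12 edges.
Vertex 3 has neighbors [6, 7], degree = 2.
Handshaking lemma: 2 * 12 = 24.
A tree on 10 vertices has 9 edges. This graph has 12 edges (3 extra). Not a tree.
Diameter (longest shortest path) = 5.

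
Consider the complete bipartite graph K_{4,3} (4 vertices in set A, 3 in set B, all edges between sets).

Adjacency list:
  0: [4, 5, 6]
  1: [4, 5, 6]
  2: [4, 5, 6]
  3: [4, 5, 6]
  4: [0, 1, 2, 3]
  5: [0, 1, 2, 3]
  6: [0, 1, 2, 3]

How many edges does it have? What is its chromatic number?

K_{4,3} has 4 * 3 = 12 edges.
Bipartite graphs have chromatic number 2 (color each partition differently).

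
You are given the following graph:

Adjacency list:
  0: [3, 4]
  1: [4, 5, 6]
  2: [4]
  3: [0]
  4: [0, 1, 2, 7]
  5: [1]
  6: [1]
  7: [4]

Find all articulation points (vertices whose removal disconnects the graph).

An articulation point is a vertex whose removal disconnects the graph.
Articulation points: [0, 1, 4]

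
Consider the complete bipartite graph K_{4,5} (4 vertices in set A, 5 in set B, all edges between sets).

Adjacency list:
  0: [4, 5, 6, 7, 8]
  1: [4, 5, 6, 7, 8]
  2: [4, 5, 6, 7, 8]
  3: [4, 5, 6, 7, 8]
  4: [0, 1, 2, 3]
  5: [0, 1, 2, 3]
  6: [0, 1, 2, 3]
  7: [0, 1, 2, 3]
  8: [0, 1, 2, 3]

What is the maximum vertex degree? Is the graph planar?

Set-A vertices have degree 5; set-B vertices have degree 4. Maximum degree = max(4,5) = 5.
K_{4,5} contains K_{3,3} as a subgraph (since both sides have >= 3 vertices); by Kuratowski's theorem it is not planar.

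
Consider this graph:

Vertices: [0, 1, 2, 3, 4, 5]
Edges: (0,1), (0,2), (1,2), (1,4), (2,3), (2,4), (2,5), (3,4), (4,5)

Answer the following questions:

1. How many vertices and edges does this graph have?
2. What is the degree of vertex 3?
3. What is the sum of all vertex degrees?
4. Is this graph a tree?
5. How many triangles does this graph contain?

Count: 6 vertices, 9 edges.
Vertex 3 has neighbors [2, 4], degree = 2.
Handshaking lemma: 2 * 9 = 18.
A tree on 6 vertices has 5 edges. This graph has 9 edges (4 extra). Not a tree.
Number of triangles = 4.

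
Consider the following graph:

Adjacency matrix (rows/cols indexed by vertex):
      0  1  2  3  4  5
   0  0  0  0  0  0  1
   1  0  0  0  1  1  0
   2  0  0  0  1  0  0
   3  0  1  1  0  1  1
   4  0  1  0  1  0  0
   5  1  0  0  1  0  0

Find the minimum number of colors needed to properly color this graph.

The graph has a maximum clique of size 3 (lower bound on chromatic number).
A valid 3-coloring: {0: 0, 1: 1, 2: 1, 3: 0, 4: 2, 5: 1}.
Chromatic number = 3.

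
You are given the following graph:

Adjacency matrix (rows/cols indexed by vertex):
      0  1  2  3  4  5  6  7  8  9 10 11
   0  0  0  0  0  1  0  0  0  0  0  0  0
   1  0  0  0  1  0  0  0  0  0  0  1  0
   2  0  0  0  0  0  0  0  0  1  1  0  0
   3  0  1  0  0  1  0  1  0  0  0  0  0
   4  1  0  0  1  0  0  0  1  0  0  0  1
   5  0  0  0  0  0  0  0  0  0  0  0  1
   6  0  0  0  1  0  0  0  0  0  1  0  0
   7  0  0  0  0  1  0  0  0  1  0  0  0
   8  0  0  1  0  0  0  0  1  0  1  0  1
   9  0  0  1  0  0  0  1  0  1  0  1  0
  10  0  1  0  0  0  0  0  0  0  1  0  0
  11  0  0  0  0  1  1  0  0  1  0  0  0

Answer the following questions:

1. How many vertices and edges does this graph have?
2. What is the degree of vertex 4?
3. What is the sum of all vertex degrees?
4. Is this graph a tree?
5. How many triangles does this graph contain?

Count: 12 vertices, 15 edges.
Vertex 4 has neighbors [0, 3, 7, 11], degree = 4.
Handshaking lemma: 2 * 15 = 30.
A tree on 12 vertices has 11 edges. This graph has 15 edges (4 extra). Not a tree.
Number of triangles = 1.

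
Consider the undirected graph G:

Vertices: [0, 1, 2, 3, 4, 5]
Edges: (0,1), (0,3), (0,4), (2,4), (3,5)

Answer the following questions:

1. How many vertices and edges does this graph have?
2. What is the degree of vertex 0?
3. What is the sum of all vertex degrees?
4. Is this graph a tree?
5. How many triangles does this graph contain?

Count: 6 vertices, 5 edges.
Vertex 0 has neighbors [1, 3, 4], degree = 3.
Handshaking lemma: 2 * 5 = 10.
A graph is a tree iff it is connected and has exactly n-1 edges. This graph is connected (all 6 vertices in one component) and has 6-1 = 5 edges. It is a tree.
Number of triangles = 0.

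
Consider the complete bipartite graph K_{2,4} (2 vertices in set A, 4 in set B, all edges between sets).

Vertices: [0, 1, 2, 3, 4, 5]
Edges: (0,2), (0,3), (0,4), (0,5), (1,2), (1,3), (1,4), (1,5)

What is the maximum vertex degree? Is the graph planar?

Set-A vertices have degree 4; set-B vertices have degree 2. Maximum degree = max(2,4) = 4.
min(2,4) <= 2, so K_{2,4} avoids a K_{3,3} subdivision and is planar.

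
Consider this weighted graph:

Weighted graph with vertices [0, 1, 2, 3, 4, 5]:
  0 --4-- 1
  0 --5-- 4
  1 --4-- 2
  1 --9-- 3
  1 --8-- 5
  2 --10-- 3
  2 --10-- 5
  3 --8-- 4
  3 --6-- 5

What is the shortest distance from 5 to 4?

Using Dijkstra's algorithm from vertex 5:
Shortest path: 5 -> 3 -> 4
Total weight: 6 + 8 = 14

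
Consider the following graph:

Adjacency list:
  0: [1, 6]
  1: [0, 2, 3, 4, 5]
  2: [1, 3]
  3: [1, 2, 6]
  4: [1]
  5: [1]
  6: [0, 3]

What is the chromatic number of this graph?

The graph has a maximum clique of size 3 (lower bound on chromatic number).
A valid 3-coloring: {0: 1, 1: 0, 2: 2, 3: 1, 4: 1, 5: 1, 6: 0}.
Chromatic number = 3.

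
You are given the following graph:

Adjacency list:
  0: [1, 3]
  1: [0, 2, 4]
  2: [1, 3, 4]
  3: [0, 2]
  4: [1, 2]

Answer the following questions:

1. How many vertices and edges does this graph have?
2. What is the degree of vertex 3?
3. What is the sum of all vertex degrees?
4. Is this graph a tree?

Count: 5 vertices, 6 edges.
Vertex 3 has neighbors [0, 2], degree = 2.
Handshaking lemma: 2 * 6 = 12.
A tree on 5 vertices has 4 edges. This graph has 6 edges (2 extra). Not a tree.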